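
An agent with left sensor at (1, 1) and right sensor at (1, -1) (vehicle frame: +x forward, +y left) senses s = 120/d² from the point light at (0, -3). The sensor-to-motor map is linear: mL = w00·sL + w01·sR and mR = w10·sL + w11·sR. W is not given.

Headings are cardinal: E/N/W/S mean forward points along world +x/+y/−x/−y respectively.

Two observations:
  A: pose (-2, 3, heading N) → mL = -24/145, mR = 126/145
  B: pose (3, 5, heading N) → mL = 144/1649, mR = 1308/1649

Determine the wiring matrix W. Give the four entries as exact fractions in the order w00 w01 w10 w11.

1/2 -1/2 1 -1/2

obs A: pose=(-2,3,N) → sL=60/29, sR=12/5, mL=-24/145, mR=126/145
obs B: pose=(3,5,N) → sL=24/17, sR=120/97, mL=144/1649, mR=1308/1649
sensor matrix S = [[60/29, 12/5], [24/17, 120/97]]; det S = -198144/239105
solve [mL_A; mL_B] = S·[w00; w01] and [mR_A; mR_B] = S·[w10; w11]:
  w00 = 1/2, w01 = -1/2, w10 = 1, w11 = -1/2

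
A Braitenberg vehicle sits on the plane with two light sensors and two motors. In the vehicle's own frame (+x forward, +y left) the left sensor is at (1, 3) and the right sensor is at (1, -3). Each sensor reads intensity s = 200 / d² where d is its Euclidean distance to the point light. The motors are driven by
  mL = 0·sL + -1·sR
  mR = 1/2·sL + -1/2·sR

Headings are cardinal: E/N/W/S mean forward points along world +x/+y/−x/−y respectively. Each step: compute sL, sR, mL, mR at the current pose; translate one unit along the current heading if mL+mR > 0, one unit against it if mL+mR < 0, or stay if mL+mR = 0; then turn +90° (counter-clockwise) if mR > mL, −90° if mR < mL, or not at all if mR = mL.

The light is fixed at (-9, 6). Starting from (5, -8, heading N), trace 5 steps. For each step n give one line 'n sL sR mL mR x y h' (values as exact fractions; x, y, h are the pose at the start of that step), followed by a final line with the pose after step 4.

n=0: pose=(5,-8,N); sL=20/29, sR=100/229; mL=-100/229, mR=840/6641; mL+mR=-2060/6641 → advance -1; mR−mL=3740/6641 → turn +1·90°
n=1: pose=(5,-9,W); sL=200/493, sR=200/313; mL=-200/313, mR=-18000/154309; mL+mR=-116600/154309 → advance -1; mR−mL=80600/154309 → turn +1·90°
n=2: pose=(6,-9,S); sL=10/29, sR=1/2; mL=-1/2, mR=-9/116; mL+mR=-67/116 → advance -1; mR−mL=49/116 → turn +1·90°
n=3: pose=(6,-8,E); sL=200/377, sR=40/109; mL=-40/109, mR=3360/41093; mL+mR=-11720/41093 → advance -1; mR−mL=18440/41093 → turn +1·90°
n=4: pose=(5,-8,N); sL=20/29, sR=100/229; mL=-100/229, mR=840/6641; mL+mR=-2060/6641 → advance -1; mR−mL=3740/6641 → turn +1·90°

0 20/29 100/229 -100/229 840/6641 5 -8 N
1 200/493 200/313 -200/313 -18000/154309 5 -9 W
2 10/29 1/2 -1/2 -9/116 6 -9 S
3 200/377 40/109 -40/109 3360/41093 6 -8 E
4 20/29 100/229 -100/229 840/6641 5 -8 N
final 5 -9 W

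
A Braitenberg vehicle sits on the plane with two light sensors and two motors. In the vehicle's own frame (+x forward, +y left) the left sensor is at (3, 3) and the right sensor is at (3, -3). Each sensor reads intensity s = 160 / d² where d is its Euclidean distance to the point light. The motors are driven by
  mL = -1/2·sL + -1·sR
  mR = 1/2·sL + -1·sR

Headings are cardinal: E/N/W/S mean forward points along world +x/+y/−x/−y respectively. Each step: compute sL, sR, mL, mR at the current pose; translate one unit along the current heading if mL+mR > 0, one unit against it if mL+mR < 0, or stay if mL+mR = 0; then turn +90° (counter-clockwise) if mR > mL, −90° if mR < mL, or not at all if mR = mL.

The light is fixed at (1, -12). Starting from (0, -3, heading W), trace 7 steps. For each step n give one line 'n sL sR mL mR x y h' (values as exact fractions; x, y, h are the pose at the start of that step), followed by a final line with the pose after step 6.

n=0: pose=(0,-3,W); sL=40/13, sR=1; mL=-33/13, mR=7/13; mL+mR=-2 → advance -1; mR−mL=40/13 → turn +1·90°
n=1: pose=(1,-3,S); sL=32/9, sR=32/9; mL=-16/3, mR=-16/9; mL+mR=-64/9 → advance -1; mR−mL=32/9 → turn +1·90°
n=2: pose=(1,-2,E); sL=80/89, sR=80/29; mL=-8280/2581, mR=-5960/2581; mL+mR=-160/29 → advance -1; mR−mL=80/89 → turn +1·90°
n=3: pose=(0,-2,N); sL=32/37, sR=160/173; mL=-8688/6401, mR=-3152/6401; mL+mR=-320/173 → advance -1; mR−mL=32/37 → turn +1·90°
n=4: pose=(0,-3,W); sL=40/13, sR=1; mL=-33/13, mR=7/13; mL+mR=-2 → advance -1; mR−mL=40/13 → turn +1·90°
n=5: pose=(1,-3,S); sL=32/9, sR=32/9; mL=-16/3, mR=-16/9; mL+mR=-64/9 → advance -1; mR−mL=32/9 → turn +1·90°
n=6: pose=(1,-2,E); sL=80/89, sR=80/29; mL=-8280/2581, mR=-5960/2581; mL+mR=-160/29 → advance -1; mR−mL=80/89 → turn +1·90°

0 40/13 1 -33/13 7/13 0 -3 W
1 32/9 32/9 -16/3 -16/9 1 -3 S
2 80/89 80/29 -8280/2581 -5960/2581 1 -2 E
3 32/37 160/173 -8688/6401 -3152/6401 0 -2 N
4 40/13 1 -33/13 7/13 0 -3 W
5 32/9 32/9 -16/3 -16/9 1 -3 S
6 80/89 80/29 -8280/2581 -5960/2581 1 -2 E
final 0 -2 N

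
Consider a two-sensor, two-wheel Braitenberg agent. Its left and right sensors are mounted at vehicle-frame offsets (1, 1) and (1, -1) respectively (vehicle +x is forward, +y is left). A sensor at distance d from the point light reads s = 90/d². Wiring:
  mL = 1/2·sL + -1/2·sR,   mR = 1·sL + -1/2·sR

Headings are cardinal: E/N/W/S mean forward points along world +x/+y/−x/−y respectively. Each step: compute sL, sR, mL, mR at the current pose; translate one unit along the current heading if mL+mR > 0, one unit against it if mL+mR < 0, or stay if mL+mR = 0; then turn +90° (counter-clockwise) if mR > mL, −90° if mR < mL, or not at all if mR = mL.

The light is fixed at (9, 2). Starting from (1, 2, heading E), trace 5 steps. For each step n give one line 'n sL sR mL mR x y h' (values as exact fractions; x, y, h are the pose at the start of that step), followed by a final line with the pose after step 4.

0 9/5 9/5 0 9/10 1 2 E
1 18/13 90/37 -252/481 81/481 2 2 N
2 45/34 45/32 -45/1088 675/1088 2 1 W
3 90/53 18/17 288/901 1053/901 1 1 S
4 9/5 45/29 18/145 297/290 1 0 E
final 2 0 N

n=0: pose=(1,2,E); sL=9/5, sR=9/5; mL=0, mR=9/10; mL+mR=9/10 → advance +1; mR−mL=9/10 → turn +1·90°
n=1: pose=(2,2,N); sL=18/13, sR=90/37; mL=-252/481, mR=81/481; mL+mR=-171/481 → advance -1; mR−mL=9/13 → turn +1·90°
n=2: pose=(2,1,W); sL=45/34, sR=45/32; mL=-45/1088, mR=675/1088; mL+mR=315/544 → advance +1; mR−mL=45/68 → turn +1·90°
n=3: pose=(1,1,S); sL=90/53, sR=18/17; mL=288/901, mR=1053/901; mL+mR=1341/901 → advance +1; mR−mL=45/53 → turn +1·90°
n=4: pose=(1,0,E); sL=9/5, sR=45/29; mL=18/145, mR=297/290; mL+mR=333/290 → advance +1; mR−mL=9/10 → turn +1·90°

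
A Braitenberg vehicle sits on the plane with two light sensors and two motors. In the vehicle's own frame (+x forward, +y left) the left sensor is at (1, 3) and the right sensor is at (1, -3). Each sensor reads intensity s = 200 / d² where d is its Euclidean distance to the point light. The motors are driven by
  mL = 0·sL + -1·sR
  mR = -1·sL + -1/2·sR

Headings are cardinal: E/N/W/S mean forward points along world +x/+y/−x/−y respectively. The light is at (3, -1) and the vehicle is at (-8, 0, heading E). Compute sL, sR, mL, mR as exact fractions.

left sensor world pos  = (-7, 3); dL² = 116
right sensor world pos = (-7, -3); dR² = 104
sL = 200/116 = 50/29
sR = 200/104 = 25/13
mL = 0·sL + -1·sR = -25/13
mR = -1·sL + -1/2·sR = -2025/754

50/29 25/13 -25/13 -2025/754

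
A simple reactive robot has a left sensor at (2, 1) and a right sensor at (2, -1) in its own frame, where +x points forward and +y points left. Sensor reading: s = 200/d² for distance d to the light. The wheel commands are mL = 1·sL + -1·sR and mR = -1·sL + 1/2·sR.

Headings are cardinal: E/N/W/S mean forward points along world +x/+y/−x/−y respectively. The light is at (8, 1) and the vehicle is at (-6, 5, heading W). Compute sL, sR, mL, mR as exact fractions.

left sensor world pos  = (-8, 4); dL² = 265
right sensor world pos = (-8, 6); dR² = 281
sL = 200/265 = 40/53
sR = 200/281 = 200/281
mL = 1·sL + -1·sR = 640/14893
mR = -1·sL + 1/2·sR = -5940/14893

40/53 200/281 640/14893 -5940/14893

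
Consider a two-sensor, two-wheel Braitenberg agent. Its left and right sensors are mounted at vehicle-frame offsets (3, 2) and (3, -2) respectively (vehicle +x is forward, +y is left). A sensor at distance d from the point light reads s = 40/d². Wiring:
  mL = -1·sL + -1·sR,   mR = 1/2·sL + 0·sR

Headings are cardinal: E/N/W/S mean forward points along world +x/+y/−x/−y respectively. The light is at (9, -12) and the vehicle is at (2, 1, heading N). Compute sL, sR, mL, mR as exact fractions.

left sensor world pos  = (0, 4); dL² = 337
right sensor world pos = (4, 4); dR² = 281
sL = 40/337 = 40/337
sR = 40/281 = 40/281
mL = -1·sL + -1·sR = -24720/94697
mR = 1/2·sL + 0·sR = 20/337

40/337 40/281 -24720/94697 20/337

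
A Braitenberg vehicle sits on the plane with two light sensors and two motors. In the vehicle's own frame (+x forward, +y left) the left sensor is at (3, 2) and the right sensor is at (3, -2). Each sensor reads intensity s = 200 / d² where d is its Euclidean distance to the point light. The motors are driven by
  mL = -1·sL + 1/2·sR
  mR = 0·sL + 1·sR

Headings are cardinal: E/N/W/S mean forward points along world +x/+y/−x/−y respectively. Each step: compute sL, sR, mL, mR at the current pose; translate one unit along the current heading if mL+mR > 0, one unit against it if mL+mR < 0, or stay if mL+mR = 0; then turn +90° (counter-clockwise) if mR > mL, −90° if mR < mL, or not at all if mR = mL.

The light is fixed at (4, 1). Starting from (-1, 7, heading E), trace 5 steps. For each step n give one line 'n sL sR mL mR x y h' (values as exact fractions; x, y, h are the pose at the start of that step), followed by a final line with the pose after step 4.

0 50/17 10 35/17 10 -1 7 E
1 200/117 40/17 -1060/1989 40/17 0 7 N
2 100/37 20/13 -930/481 20/13 0 8 W
3 200/17 200/41 -6500/697 200/41 1 8 S
4 2 50/9 7/9 50/9 1 9 E
final 2 9 N

n=0: pose=(-1,7,E); sL=50/17, sR=10; mL=35/17, mR=10; mL+mR=205/17 → advance +1; mR−mL=135/17 → turn +1·90°
n=1: pose=(0,7,N); sL=200/117, sR=40/17; mL=-1060/1989, mR=40/17; mL+mR=3620/1989 → advance +1; mR−mL=5740/1989 → turn +1·90°
n=2: pose=(0,8,W); sL=100/37, sR=20/13; mL=-930/481, mR=20/13; mL+mR=-190/481 → advance -1; mR−mL=1670/481 → turn +1·90°
n=3: pose=(1,8,S); sL=200/17, sR=200/41; mL=-6500/697, mR=200/41; mL+mR=-3100/697 → advance -1; mR−mL=9900/697 → turn +1·90°
n=4: pose=(1,9,E); sL=2, sR=50/9; mL=7/9, mR=50/9; mL+mR=19/3 → advance +1; mR−mL=43/9 → turn +1·90°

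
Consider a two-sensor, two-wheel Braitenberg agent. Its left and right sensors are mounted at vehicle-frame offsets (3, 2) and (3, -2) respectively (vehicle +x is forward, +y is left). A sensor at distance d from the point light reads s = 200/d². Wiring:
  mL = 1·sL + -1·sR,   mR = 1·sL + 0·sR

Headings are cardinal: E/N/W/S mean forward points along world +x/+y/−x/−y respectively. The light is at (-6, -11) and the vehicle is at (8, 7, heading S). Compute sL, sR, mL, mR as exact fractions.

200/481 200/369 -22400/177489 200/481

left sensor world pos  = (10, 4); dL² = 481
right sensor world pos = (6, 4); dR² = 369
sL = 200/481 = 200/481
sR = 200/369 = 200/369
mL = 1·sL + -1·sR = -22400/177489
mR = 1·sL + 0·sR = 200/481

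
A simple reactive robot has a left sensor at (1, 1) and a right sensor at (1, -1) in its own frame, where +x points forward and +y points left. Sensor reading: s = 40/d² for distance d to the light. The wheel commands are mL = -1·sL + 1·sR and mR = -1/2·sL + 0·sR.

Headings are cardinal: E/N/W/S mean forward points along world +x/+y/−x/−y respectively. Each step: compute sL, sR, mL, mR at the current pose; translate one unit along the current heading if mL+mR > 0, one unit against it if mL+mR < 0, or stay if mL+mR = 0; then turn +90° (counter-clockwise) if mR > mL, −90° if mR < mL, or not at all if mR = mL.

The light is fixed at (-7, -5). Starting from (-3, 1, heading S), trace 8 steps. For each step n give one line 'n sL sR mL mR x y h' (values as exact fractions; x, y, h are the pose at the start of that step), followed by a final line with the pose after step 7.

n=0: pose=(-3,1,S); sL=4/5, sR=20/17; mL=32/85, mR=-2/5; mL+mR=-2/85 → advance -1; mR−mL=-66/85 → turn -1·90°
n=1: pose=(-3,2,W); sL=8/9, sR=40/73; mL=-224/657, mR=-4/9; mL+mR=-172/219 → advance -1; mR−mL=-68/657 → turn -1·90°
n=2: pose=(-2,2,N); sL=1/2, sR=2/5; mL=-1/10, mR=-1/4; mL+mR=-7/20 → advance -1; mR−mL=-3/20 → turn -1·90°
n=3: pose=(-2,1,E); sL=8/17, sR=40/61; mL=192/1037, mR=-4/17; mL+mR=-52/1037 → advance -1; mR−mL=-436/1037 → turn -1·90°
n=4: pose=(-3,1,S); sL=4/5, sR=20/17; mL=32/85, mR=-2/5; mL+mR=-2/85 → advance -1; mR−mL=-66/85 → turn -1·90°
n=5: pose=(-3,2,W); sL=8/9, sR=40/73; mL=-224/657, mR=-4/9; mL+mR=-172/219 → advance -1; mR−mL=-68/657 → turn -1·90°
n=6: pose=(-2,2,N); sL=1/2, sR=2/5; mL=-1/10, mR=-1/4; mL+mR=-7/20 → advance -1; mR−mL=-3/20 → turn -1·90°
n=7: pose=(-2,1,E); sL=8/17, sR=40/61; mL=192/1037, mR=-4/17; mL+mR=-52/1037 → advance -1; mR−mL=-436/1037 → turn -1·90°

0 4/5 20/17 32/85 -2/5 -3 1 S
1 8/9 40/73 -224/657 -4/9 -3 2 W
2 1/2 2/5 -1/10 -1/4 -2 2 N
3 8/17 40/61 192/1037 -4/17 -2 1 E
4 4/5 20/17 32/85 -2/5 -3 1 S
5 8/9 40/73 -224/657 -4/9 -3 2 W
6 1/2 2/5 -1/10 -1/4 -2 2 N
7 8/17 40/61 192/1037 -4/17 -2 1 E
final -3 1 S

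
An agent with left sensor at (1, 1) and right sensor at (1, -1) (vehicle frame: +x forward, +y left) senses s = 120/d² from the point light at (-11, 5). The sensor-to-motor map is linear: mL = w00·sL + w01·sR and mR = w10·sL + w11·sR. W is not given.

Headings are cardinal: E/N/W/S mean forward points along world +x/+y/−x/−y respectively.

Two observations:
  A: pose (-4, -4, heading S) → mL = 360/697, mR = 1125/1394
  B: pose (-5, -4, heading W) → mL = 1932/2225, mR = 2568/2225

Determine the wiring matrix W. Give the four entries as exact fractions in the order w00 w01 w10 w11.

-1/2 1 1/2 1/2

obs A: pose=(-4,-4,S) → sL=30/41, sR=15/17, mL=360/697, mR=1125/1394
obs B: pose=(-5,-4,W) → sL=24/25, sR=120/89, mL=1932/2225, mR=2568/2225
sensor matrix S = [[30/41, 15/17], [24/25, 120/89]]; det S = 43272/310165
solve [mL_A; mL_B] = S·[w00; w01] and [mR_A; mR_B] = S·[w10; w11]:
  w00 = -1/2, w01 = 1, w10 = 1/2, w11 = 1/2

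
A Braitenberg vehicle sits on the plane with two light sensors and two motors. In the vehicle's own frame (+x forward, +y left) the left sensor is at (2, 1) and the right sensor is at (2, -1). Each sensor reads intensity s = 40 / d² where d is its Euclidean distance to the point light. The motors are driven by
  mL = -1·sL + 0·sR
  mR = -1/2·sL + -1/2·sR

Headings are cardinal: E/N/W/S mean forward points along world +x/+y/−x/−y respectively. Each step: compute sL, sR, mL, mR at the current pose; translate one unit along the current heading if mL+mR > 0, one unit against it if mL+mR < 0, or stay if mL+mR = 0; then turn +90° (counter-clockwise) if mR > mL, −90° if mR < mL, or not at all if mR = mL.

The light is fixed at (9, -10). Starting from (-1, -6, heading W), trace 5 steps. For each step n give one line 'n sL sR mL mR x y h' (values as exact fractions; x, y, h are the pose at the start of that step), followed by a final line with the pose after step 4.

n=0: pose=(-1,-6,W); sL=40/153, sR=40/169; mL=-40/153, mR=-6440/25857; mL+mR=-4400/8619 → advance -1; mR−mL=320/25857 → turn +1·90°
n=1: pose=(0,-6,S); sL=10/17, sR=5/13; mL=-10/17, mR=-215/442; mL+mR=-475/442 → advance -1; mR−mL=45/442 → turn +1·90°
n=2: pose=(0,-5,E); sL=8/17, sR=8/13; mL=-8/17, mR=-120/221; mL+mR=-224/221 → advance -1; mR−mL=-16/221 → turn -1·90°
n=3: pose=(-1,-5,S); sL=4/9, sR=4/13; mL=-4/9, mR=-44/117; mL+mR=-32/39 → advance -1; mR−mL=8/117 → turn +1·90°
n=4: pose=(-1,-4,E); sL=40/113, sR=40/89; mL=-40/113, mR=-4040/10057; mL+mR=-7600/10057 → advance -1; mR−mL=-480/10057 → turn -1·90°

0 40/153 40/169 -40/153 -6440/25857 -1 -6 W
1 10/17 5/13 -10/17 -215/442 0 -6 S
2 8/17 8/13 -8/17 -120/221 0 -5 E
3 4/9 4/13 -4/9 -44/117 -1 -5 S
4 40/113 40/89 -40/113 -4040/10057 -1 -4 E
final -2 -4 S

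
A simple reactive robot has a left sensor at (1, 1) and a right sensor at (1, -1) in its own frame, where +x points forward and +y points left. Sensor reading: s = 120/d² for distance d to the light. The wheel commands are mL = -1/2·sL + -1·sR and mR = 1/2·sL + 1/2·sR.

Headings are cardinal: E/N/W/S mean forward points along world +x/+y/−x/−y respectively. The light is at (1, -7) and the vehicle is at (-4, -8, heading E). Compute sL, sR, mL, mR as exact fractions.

15/2 6 -39/4 27/4

left sensor world pos  = (-3, -7); dL² = 16
right sensor world pos = (-3, -9); dR² = 20
sL = 120/16 = 15/2
sR = 120/20 = 6
mL = -1/2·sL + -1·sR = -39/4
mR = 1/2·sL + 1/2·sR = 27/4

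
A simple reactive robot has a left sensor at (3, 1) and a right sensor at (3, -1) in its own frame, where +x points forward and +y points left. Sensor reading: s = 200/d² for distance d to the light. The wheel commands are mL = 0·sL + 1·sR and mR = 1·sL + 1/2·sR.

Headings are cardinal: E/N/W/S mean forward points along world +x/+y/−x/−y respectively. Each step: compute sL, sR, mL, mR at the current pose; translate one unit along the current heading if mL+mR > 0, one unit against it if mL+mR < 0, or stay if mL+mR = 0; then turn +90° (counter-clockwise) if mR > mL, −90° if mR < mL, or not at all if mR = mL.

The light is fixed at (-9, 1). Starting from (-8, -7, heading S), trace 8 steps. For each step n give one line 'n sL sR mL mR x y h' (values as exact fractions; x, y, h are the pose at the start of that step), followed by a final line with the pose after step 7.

n=0: pose=(-8,-7,S); sL=8/5, sR=200/121; mL=200/121, mR=1468/605; mL+mR=2468/605 → advance +1; mR−mL=468/605 → turn +1·90°
n=1: pose=(-8,-8,E); sL=5/2, sR=50/29; mL=50/29, mR=195/58; mL+mR=295/58 → advance +1; mR−mL=95/58 → turn +1·90°
n=2: pose=(-7,-8,N); sL=200/37, sR=40/9; mL=40/9, mR=2540/333; mL+mR=1340/111 → advance +1; mR−mL=1060/333 → turn +1·90°
n=3: pose=(-7,-7,W); sL=100/41, sR=4; mL=4, mR=182/41; mL+mR=346/41 → advance +1; mR−mL=18/41 → turn +1·90°
n=4: pose=(-8,-7,S); sL=8/5, sR=200/121; mL=200/121, mR=1468/605; mL+mR=2468/605 → advance +1; mR−mL=468/605 → turn +1·90°
n=5: pose=(-8,-8,E); sL=5/2, sR=50/29; mL=50/29, mR=195/58; mL+mR=295/58 → advance +1; mR−mL=95/58 → turn +1·90°
n=6: pose=(-7,-8,N); sL=200/37, sR=40/9; mL=40/9, mR=2540/333; mL+mR=1340/111 → advance +1; mR−mL=1060/333 → turn +1·90°
n=7: pose=(-7,-7,W); sL=100/41, sR=4; mL=4, mR=182/41; mL+mR=346/41 → advance +1; mR−mL=18/41 → turn +1·90°

0 8/5 200/121 200/121 1468/605 -8 -7 S
1 5/2 50/29 50/29 195/58 -8 -8 E
2 200/37 40/9 40/9 2540/333 -7 -8 N
3 100/41 4 4 182/41 -7 -7 W
4 8/5 200/121 200/121 1468/605 -8 -7 S
5 5/2 50/29 50/29 195/58 -8 -8 E
6 200/37 40/9 40/9 2540/333 -7 -8 N
7 100/41 4 4 182/41 -7 -7 W
final -8 -7 S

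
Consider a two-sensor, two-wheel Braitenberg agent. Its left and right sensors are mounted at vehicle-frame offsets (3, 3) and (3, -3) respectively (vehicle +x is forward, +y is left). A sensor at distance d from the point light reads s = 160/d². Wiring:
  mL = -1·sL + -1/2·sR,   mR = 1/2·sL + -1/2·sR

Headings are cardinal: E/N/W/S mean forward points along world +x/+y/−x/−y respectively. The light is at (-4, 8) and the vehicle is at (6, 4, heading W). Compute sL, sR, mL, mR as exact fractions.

80/49 16/5 -792/245 -192/245

left sensor world pos  = (3, 1); dL² = 98
right sensor world pos = (3, 7); dR² = 50
sL = 160/98 = 80/49
sR = 160/50 = 16/5
mL = -1·sL + -1/2·sR = -792/245
mR = 1/2·sL + -1/2·sR = -192/245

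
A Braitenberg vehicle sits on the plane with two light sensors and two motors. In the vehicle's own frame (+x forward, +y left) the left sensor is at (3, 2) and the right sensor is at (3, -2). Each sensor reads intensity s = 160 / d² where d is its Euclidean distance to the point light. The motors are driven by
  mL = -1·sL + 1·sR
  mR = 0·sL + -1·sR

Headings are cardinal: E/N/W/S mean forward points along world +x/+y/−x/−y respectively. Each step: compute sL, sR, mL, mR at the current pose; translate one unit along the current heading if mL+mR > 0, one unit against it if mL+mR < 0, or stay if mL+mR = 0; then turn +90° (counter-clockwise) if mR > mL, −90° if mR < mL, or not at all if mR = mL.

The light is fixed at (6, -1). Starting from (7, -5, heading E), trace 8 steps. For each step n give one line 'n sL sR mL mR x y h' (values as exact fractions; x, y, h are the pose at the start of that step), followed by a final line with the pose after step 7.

n=0: pose=(7,-5,E); sL=8, sR=40/13; mL=-64/13, mR=-40/13; mL+mR=-8 → advance -1; mR−mL=24/13 → turn +1·90°
n=1: pose=(6,-5,N); sL=32, sR=32; mL=0, mR=-32; mL+mR=-32 → advance -1; mR−mL=-32 → turn -1·90°
n=2: pose=(6,-6,E); sL=80/9, sR=80/29; mL=-1600/261, mR=-80/29; mL+mR=-80/9 → advance -1; mR−mL=880/261 → turn +1·90°
n=3: pose=(5,-6,N); sL=160/13, sR=32; mL=256/13, mR=-32; mL+mR=-160/13 → advance -1; mR−mL=-672/13 → turn -1·90°
n=4: pose=(5,-7,E); sL=8, sR=40/17; mL=-96/17, mR=-40/17; mL+mR=-8 → advance -1; mR−mL=56/17 → turn +1·90°
n=5: pose=(4,-7,N); sL=32/5, sR=160/9; mL=512/45, mR=-160/9; mL+mR=-32/5 → advance -1; mR−mL=-1312/45 → turn -1·90°
n=6: pose=(4,-8,E); sL=80/13, sR=80/41; mL=-2240/533, mR=-80/41; mL+mR=-80/13 → advance -1; mR−mL=1200/533 → turn +1·90°
n=7: pose=(3,-8,N); sL=160/41, sR=160/17; mL=3840/697, mR=-160/17; mL+mR=-160/41 → advance -1; mR−mL=-10400/697 → turn -1·90°

0 8 40/13 -64/13 -40/13 7 -5 E
1 32 32 0 -32 6 -5 N
2 80/9 80/29 -1600/261 -80/29 6 -6 E
3 160/13 32 256/13 -32 5 -6 N
4 8 40/17 -96/17 -40/17 5 -7 E
5 32/5 160/9 512/45 -160/9 4 -7 N
6 80/13 80/41 -2240/533 -80/41 4 -8 E
7 160/41 160/17 3840/697 -160/17 3 -8 N
final 3 -9 E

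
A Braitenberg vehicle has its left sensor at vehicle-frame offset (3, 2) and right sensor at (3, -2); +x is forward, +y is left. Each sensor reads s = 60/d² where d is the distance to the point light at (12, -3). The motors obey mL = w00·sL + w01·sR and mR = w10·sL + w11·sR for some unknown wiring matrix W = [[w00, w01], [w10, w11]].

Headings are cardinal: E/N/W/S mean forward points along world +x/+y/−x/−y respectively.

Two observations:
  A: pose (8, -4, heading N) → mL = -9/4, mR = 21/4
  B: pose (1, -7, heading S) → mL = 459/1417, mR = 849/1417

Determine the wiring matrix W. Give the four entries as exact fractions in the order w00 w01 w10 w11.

1 -1/2 1 1/2

obs A: pose=(8,-4,N) → sL=3/2, sR=15/2, mL=-9/4, mR=21/4
obs B: pose=(1,-7,S) → sL=6/13, sR=30/109, mL=459/1417, mR=849/1417
sensor matrix S = [[3/2, 15/2], [6/13, 30/109]]; det S = -4320/1417
solve [mL_A; mL_B] = S·[w00; w01] and [mR_A; mR_B] = S·[w10; w11]:
  w00 = 1, w01 = -1/2, w10 = 1, w11 = 1/2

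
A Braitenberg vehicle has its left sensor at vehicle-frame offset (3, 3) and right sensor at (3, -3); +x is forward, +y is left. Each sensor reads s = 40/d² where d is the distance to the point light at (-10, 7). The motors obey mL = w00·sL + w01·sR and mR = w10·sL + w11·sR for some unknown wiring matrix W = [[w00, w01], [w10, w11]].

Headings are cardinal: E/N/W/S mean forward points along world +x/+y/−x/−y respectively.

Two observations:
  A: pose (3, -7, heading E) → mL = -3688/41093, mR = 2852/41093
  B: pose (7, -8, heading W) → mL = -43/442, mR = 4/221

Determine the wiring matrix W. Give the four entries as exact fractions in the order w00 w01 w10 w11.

-1/2 -1/2 1 -1/2

obs A: pose=(3,-7,E) → sL=40/377, sR=8/109, mL=-3688/41093, mR=2852/41093
obs B: pose=(7,-8,W) → sL=1/13, sR=2/17, mL=-43/442, mR=4/221
sensor matrix S = [[40/377, 8/109], [1/13, 2/17]]; det S = 4776/698581
solve [mL_A; mL_B] = S·[w00; w01] and [mR_A; mR_B] = S·[w10; w11]:
  w00 = -1/2, w01 = -1/2, w10 = 1, w11 = -1/2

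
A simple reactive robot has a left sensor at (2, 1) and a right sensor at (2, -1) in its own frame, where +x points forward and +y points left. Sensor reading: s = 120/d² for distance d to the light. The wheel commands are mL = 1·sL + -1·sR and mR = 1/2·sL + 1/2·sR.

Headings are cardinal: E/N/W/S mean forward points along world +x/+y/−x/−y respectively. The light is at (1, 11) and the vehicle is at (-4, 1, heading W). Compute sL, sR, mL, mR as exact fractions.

12/17 12/13 -48/221 180/221

left sensor world pos  = (-6, 0); dL² = 170
right sensor world pos = (-6, 2); dR² = 130
sL = 120/170 = 12/17
sR = 120/130 = 12/13
mL = 1·sL + -1·sR = -48/221
mR = 1/2·sL + 1/2·sR = 180/221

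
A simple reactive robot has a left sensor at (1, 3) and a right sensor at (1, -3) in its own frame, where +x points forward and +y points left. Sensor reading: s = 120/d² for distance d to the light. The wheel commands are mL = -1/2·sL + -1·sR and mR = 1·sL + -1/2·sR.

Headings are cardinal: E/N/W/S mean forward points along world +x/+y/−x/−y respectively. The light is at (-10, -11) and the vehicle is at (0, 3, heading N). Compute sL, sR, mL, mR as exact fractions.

60/137 60/197 -14130/26989 7710/26989

left sensor world pos  = (-3, 4); dL² = 274
right sensor world pos = (3, 4); dR² = 394
sL = 120/274 = 60/137
sR = 120/394 = 60/197
mL = -1/2·sL + -1·sR = -14130/26989
mR = 1·sL + -1/2·sR = 7710/26989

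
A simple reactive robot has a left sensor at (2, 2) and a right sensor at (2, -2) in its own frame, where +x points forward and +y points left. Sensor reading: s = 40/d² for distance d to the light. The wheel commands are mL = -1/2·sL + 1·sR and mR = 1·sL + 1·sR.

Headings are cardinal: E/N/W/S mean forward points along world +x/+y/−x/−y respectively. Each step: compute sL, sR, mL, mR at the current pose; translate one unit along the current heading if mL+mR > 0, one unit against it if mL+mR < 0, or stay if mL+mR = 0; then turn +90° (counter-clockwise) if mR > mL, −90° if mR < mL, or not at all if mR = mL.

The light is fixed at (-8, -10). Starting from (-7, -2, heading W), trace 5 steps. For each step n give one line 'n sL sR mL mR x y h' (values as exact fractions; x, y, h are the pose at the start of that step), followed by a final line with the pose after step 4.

0 40/37 40/101 -540/3737 5520/3737 -7 -2 W
1 1 1 1/2 2 -8 -2 S
2 8/17 40/29 564/493 912/493 -8 -3 E
3 20/41 4/9 74/369 344/369 -7 -3 N
4 40/37 40/101 -540/3737 5520/3737 -7 -2 W
final -8 -2 S

n=0: pose=(-7,-2,W); sL=40/37, sR=40/101; mL=-540/3737, mR=5520/3737; mL+mR=4980/3737 → advance +1; mR−mL=60/37 → turn +1·90°
n=1: pose=(-8,-2,S); sL=1, sR=1; mL=1/2, mR=2; mL+mR=5/2 → advance +1; mR−mL=3/2 → turn +1·90°
n=2: pose=(-8,-3,E); sL=8/17, sR=40/29; mL=564/493, mR=912/493; mL+mR=1476/493 → advance +1; mR−mL=12/17 → turn +1·90°
n=3: pose=(-7,-3,N); sL=20/41, sR=4/9; mL=74/369, mR=344/369; mL+mR=418/369 → advance +1; mR−mL=30/41 → turn +1·90°
n=4: pose=(-7,-2,W); sL=40/37, sR=40/101; mL=-540/3737, mR=5520/3737; mL+mR=4980/3737 → advance +1; mR−mL=60/37 → turn +1·90°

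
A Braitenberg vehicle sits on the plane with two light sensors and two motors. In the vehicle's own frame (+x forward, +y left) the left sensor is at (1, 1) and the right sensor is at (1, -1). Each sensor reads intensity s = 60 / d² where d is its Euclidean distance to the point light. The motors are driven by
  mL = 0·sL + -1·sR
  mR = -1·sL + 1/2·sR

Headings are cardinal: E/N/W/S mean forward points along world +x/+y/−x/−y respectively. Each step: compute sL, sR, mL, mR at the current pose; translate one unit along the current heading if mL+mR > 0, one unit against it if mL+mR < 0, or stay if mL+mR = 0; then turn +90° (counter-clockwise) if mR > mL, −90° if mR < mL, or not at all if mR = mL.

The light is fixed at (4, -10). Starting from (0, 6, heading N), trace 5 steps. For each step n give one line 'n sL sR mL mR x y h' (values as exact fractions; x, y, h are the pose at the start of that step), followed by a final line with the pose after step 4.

n=0: pose=(0,6,N); sL=30/157, sR=30/149; mL=-30/149, mR=-2115/23393; mL+mR=-6825/23393 → advance -1; mR−mL=2595/23393 → turn +1·90°
n=1: pose=(0,5,W); sL=60/221, sR=60/281; mL=-60/281, mR=-10230/62101; mL+mR=-23490/62101 → advance -1; mR−mL=3030/62101 → turn +1·90°
n=2: pose=(1,5,S); sL=3/10, sR=15/53; mL=-15/53, mR=-42/265; mL+mR=-117/265 → advance -1; mR−mL=33/265 → turn +1·90°
n=3: pose=(1,6,E); sL=60/293, sR=60/229; mL=-60/229, mR=-4950/67097; mL+mR=-22530/67097 → advance -1; mR−mL=12630/67097 → turn +1·90°
n=4: pose=(0,6,N); sL=30/157, sR=30/149; mL=-30/149, mR=-2115/23393; mL+mR=-6825/23393 → advance -1; mR−mL=2595/23393 → turn +1·90°

0 30/157 30/149 -30/149 -2115/23393 0 6 N
1 60/221 60/281 -60/281 -10230/62101 0 5 W
2 3/10 15/53 -15/53 -42/265 1 5 S
3 60/293 60/229 -60/229 -4950/67097 1 6 E
4 30/157 30/149 -30/149 -2115/23393 0 6 N
final 0 5 W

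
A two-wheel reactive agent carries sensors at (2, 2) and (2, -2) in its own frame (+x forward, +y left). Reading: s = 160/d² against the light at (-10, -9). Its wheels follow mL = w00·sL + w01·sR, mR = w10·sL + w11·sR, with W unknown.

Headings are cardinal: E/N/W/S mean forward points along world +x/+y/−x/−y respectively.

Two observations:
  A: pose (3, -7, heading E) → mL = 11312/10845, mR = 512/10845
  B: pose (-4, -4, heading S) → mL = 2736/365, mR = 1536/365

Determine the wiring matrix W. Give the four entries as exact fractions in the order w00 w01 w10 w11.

1/2 1 -1 1

obs A: pose=(3,-7,E) → sL=160/241, sR=32/45, mL=11312/10845, mR=512/10845
obs B: pose=(-4,-4,S) → sL=160/73, sR=32/5, mL=2736/365, mR=1536/365
sensor matrix S = [[160/241, 32/45], [160/73, 32/5]]; det S = 425984/158337
solve [mL_A; mL_B] = S·[w00; w01] and [mR_A; mR_B] = S·[w10; w11]:
  w00 = 1/2, w01 = 1, w10 = -1, w11 = 1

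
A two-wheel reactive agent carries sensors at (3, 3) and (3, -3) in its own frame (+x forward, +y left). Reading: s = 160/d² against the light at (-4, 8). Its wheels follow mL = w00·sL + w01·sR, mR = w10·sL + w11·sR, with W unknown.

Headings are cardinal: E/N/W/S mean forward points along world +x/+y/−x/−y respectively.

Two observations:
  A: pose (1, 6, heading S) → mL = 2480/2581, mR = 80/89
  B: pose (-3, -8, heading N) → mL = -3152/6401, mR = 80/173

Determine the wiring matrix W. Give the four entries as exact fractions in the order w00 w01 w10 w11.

-1 1/2 1/2 0

obs A: pose=(1,6,S) → sL=160/89, sR=160/29, mL=2480/2581, mR=80/89
obs B: pose=(-3,-8,N) → sL=160/173, sR=32/37, mL=-3152/6401, mR=80/173
sensor matrix S = [[160/89, 160/29], [160/173, 32/37]]; det S = -58613760/16520981
solve [mL_A; mL_B] = S·[w00; w01] and [mR_A; mR_B] = S·[w10; w11]:
  w00 = -1, w01 = 1/2, w10 = 1/2, w11 = 0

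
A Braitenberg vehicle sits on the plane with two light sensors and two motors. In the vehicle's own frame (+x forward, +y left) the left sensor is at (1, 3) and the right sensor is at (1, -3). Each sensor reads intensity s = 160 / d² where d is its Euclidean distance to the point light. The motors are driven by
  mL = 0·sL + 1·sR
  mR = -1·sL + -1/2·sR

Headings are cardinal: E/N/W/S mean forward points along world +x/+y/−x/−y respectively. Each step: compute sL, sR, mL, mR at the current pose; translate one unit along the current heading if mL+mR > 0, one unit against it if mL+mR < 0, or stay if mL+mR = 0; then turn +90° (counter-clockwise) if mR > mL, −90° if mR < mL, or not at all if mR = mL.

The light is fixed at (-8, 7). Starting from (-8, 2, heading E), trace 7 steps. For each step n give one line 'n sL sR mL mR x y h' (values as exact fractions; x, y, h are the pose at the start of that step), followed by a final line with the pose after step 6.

n=0: pose=(-8,2,E); sL=32, sR=32/13; mL=32/13, mR=-432/13; mL+mR=-400/13 → advance -1; mR−mL=-464/13 → turn -1·90°
n=1: pose=(-9,2,S); sL=4, sR=40/13; mL=40/13, mR=-72/13; mL+mR=-32/13 → advance -1; mR−mL=-112/13 → turn -1·90°
n=2: pose=(-9,3,W); sL=160/53, sR=32; mL=32, mR=-1008/53; mL+mR=688/53 → advance +1; mR−mL=-2704/53 → turn -1·90°
n=3: pose=(-10,3,N); sL=80/17, sR=16; mL=16, mR=-216/17; mL+mR=56/17 → advance +1; mR−mL=-488/17 → turn -1·90°
n=4: pose=(-10,4,E); sL=160, sR=160/37; mL=160/37, mR=-6000/37; mL+mR=-5840/37 → advance -1; mR−mL=-6160/37 → turn -1·90°
n=5: pose=(-11,4,S); sL=10, sR=40/13; mL=40/13, mR=-150/13; mL+mR=-110/13 → advance -1; mR−mL=-190/13 → turn -1·90°
n=6: pose=(-11,5,W); sL=160/41, sR=160/17; mL=160/17, mR=-6000/697; mL+mR=560/697 → advance +1; mR−mL=-12560/697 → turn -1·90°

0 32 32/13 32/13 -432/13 -8 2 E
1 4 40/13 40/13 -72/13 -9 2 S
2 160/53 32 32 -1008/53 -9 3 W
3 80/17 16 16 -216/17 -10 3 N
4 160 160/37 160/37 -6000/37 -10 4 E
5 10 40/13 40/13 -150/13 -11 4 S
6 160/41 160/17 160/17 -6000/697 -11 5 W
final -12 5 N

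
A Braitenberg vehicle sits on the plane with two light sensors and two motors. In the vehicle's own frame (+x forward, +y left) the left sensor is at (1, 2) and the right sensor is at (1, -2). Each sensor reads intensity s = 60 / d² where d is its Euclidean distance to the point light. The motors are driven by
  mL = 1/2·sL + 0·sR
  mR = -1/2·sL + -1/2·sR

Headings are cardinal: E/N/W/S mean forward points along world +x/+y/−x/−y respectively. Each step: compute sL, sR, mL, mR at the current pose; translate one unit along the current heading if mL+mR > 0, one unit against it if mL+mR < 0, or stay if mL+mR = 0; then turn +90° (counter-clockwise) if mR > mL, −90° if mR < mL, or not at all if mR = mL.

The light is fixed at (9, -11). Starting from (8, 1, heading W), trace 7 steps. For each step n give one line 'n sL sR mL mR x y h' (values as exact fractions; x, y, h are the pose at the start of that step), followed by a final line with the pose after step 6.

0 15/26 3/10 15/52 -57/130 8 1 W
1 60/173 60/173 30/173 -60/173 9 1 N
2 6/17 30/41 3/17 -378/697 9 0 E
3 60/101 60/109 30/101 -6300/11009 8 0 S
4 15/26 3/10 15/52 -57/130 8 1 W
5 60/173 60/173 30/173 -60/173 9 1 N
6 6/17 30/41 3/17 -378/697 9 0 E
final 8 0 S

n=0: pose=(8,1,W); sL=15/26, sR=3/10; mL=15/52, mR=-57/130; mL+mR=-3/20 → advance -1; mR−mL=-189/260 → turn -1·90°
n=1: pose=(9,1,N); sL=60/173, sR=60/173; mL=30/173, mR=-60/173; mL+mR=-30/173 → advance -1; mR−mL=-90/173 → turn -1·90°
n=2: pose=(9,0,E); sL=6/17, sR=30/41; mL=3/17, mR=-378/697; mL+mR=-15/41 → advance -1; mR−mL=-501/697 → turn -1·90°
n=3: pose=(8,0,S); sL=60/101, sR=60/109; mL=30/101, mR=-6300/11009; mL+mR=-30/109 → advance -1; mR−mL=-9570/11009 → turn -1·90°
n=4: pose=(8,1,W); sL=15/26, sR=3/10; mL=15/52, mR=-57/130; mL+mR=-3/20 → advance -1; mR−mL=-189/260 → turn -1·90°
n=5: pose=(9,1,N); sL=60/173, sR=60/173; mL=30/173, mR=-60/173; mL+mR=-30/173 → advance -1; mR−mL=-90/173 → turn -1·90°
n=6: pose=(9,0,E); sL=6/17, sR=30/41; mL=3/17, mR=-378/697; mL+mR=-15/41 → advance -1; mR−mL=-501/697 → turn -1·90°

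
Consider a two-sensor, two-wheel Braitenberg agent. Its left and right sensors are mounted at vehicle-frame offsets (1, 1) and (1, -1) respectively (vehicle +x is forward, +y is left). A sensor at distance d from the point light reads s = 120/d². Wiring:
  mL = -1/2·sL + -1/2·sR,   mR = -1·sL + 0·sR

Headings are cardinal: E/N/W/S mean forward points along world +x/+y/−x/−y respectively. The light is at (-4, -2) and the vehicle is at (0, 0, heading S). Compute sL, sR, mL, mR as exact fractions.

60/13 12 -108/13 -60/13

left sensor world pos  = (1, -1); dL² = 26
right sensor world pos = (-1, -1); dR² = 10
sL = 120/26 = 60/13
sR = 120/10 = 12
mL = -1/2·sL + -1/2·sR = -108/13
mR = -1·sL + 0·sR = -60/13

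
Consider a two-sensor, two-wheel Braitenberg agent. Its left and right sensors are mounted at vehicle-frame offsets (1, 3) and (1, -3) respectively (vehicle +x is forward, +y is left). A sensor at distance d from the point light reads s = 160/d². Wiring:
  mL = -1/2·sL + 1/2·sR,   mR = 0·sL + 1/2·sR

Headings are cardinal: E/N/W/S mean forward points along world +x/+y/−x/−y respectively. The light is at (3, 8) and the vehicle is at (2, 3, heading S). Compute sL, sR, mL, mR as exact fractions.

left sensor world pos  = (5, 2); dL² = 40
right sensor world pos = (-1, 2); dR² = 52
sL = 160/40 = 4
sR = 160/52 = 40/13
mL = -1/2·sL + 1/2·sR = -6/13
mR = 0·sL + 1/2·sR = 20/13

4 40/13 -6/13 20/13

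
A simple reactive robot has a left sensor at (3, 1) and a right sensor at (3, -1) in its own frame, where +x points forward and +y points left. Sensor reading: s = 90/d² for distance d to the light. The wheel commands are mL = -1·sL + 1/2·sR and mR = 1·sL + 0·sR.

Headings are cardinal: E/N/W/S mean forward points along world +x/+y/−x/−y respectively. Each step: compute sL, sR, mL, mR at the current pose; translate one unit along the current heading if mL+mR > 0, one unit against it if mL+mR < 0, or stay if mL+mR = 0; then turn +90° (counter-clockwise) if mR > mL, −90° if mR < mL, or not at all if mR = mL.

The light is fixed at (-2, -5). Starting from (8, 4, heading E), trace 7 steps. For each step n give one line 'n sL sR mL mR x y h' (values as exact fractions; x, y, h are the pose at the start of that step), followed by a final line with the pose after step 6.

n=0: pose=(8,4,E); sL=90/269, sR=90/233; mL=-8865/62677, mR=90/269; mL+mR=45/233 → advance +1; mR−mL=29835/62677 → turn +1·90°
n=1: pose=(9,4,N); sL=45/122, sR=5/16; mL=-415/1952, mR=45/122; mL+mR=5/32 → advance +1; mR−mL=1135/1952 → turn +1·90°
n=2: pose=(9,5,W); sL=18/29, sR=18/37; mL=-405/1073, mR=18/29; mL+mR=9/37 → advance +1; mR−mL=1071/1073 → turn +1·90°
n=3: pose=(8,5,S); sL=9/17, sR=9/13; mL=-81/442, mR=9/17; mL+mR=9/26 → advance +1; mR−mL=315/442 → turn +1·90°
n=4: pose=(8,4,E); sL=90/269, sR=90/233; mL=-8865/62677, mR=90/269; mL+mR=45/233 → advance +1; mR−mL=29835/62677 → turn +1·90°
n=5: pose=(9,4,N); sL=45/122, sR=5/16; mL=-415/1952, mR=45/122; mL+mR=5/32 → advance +1; mR−mL=1135/1952 → turn +1·90°
n=6: pose=(9,5,W); sL=18/29, sR=18/37; mL=-405/1073, mR=18/29; mL+mR=9/37 → advance +1; mR−mL=1071/1073 → turn +1·90°

0 90/269 90/233 -8865/62677 90/269 8 4 E
1 45/122 5/16 -415/1952 45/122 9 4 N
2 18/29 18/37 -405/1073 18/29 9 5 W
3 9/17 9/13 -81/442 9/17 8 5 S
4 90/269 90/233 -8865/62677 90/269 8 4 E
5 45/122 5/16 -415/1952 45/122 9 4 N
6 18/29 18/37 -405/1073 18/29 9 5 W
final 8 5 S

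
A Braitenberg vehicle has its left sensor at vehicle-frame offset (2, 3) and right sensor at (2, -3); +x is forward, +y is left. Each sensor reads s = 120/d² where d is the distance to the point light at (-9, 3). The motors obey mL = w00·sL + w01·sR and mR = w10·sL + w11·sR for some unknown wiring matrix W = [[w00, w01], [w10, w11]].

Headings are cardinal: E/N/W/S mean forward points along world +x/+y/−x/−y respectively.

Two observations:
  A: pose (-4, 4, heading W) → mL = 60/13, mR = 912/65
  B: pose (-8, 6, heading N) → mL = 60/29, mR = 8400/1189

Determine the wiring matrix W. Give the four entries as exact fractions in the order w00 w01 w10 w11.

obs A: pose=(-4,4,W) → sL=120/13, sR=24/5, mL=60/13, mR=912/65
obs B: pose=(-8,6,N) → sL=120/29, sR=120/41, mL=60/29, mR=8400/1189
sensor matrix S = [[120/13, 24/5], [120/29, 120/41]]; det S = 110592/15457
solve [mL_A; mL_B] = S·[w00; w01] and [mR_A; mR_B] = S·[w10; w11]:
  w00 = 1/2, w01 = 0, w10 = 1, w11 = 1

1/2 0 1 1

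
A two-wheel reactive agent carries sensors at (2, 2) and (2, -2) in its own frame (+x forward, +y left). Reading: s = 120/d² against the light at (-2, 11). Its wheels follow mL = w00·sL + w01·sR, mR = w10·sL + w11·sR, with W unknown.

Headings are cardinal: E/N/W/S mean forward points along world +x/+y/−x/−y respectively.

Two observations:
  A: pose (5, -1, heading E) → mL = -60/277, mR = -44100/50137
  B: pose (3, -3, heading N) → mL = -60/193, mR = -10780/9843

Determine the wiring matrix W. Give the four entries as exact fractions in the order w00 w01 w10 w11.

obs A: pose=(5,-1,E) → sL=120/181, sR=120/277, mL=-60/277, mR=-44100/50137
obs B: pose=(3,-3,N) → sL=40/51, sR=120/193, mL=-60/193, mR=-10780/9843
sensor matrix S = [[120/181, 120/277], [40/51, 120/193]]; det S = 11916800/164499497
solve [mL_A; mL_B] = S·[w00; w01] and [mR_A; mR_B] = S·[w10; w11]:
  w00 = 0, w01 = -1/2, w10 = -1, w11 = -1/2

0 -1/2 -1 -1/2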